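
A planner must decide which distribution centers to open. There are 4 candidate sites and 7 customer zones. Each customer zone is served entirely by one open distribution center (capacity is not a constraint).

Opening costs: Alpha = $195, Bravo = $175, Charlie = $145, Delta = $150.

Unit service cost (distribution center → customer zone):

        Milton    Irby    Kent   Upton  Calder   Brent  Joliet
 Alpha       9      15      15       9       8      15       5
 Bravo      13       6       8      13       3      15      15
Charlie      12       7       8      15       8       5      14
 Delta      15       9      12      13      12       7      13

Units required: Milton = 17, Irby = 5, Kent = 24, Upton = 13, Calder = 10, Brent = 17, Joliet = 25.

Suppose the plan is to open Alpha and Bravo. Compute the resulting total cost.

Total cost: 1272

Each customer zone is assigned to its cheapest site among the open ones.
{Alpha, Bravo}: Milton→Alpha 9·17=153, Irby→Bravo 6·5=30, Kent→Bravo 8·24=192, Upton→Alpha 9·13=117, Calder→Bravo 3·10=30, Brent→Alpha 15·17=255, Joliet→Alpha 5·25=125. Service 902; fixed 370; total 1272.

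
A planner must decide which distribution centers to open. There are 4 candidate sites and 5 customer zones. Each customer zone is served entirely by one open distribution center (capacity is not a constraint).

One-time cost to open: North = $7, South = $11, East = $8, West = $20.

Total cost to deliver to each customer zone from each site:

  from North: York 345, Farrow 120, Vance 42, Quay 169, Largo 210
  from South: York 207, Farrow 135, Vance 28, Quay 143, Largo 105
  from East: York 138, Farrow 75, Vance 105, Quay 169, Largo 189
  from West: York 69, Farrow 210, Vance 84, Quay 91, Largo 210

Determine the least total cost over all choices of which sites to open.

For any fixed open set, each customer zone goes to its cheapest open site; total = fixed + service.
{South, East, West}: York→West 69, Farrow→East 75, Vance→South 28, Quay→West 91, Largo→South 105. Service 368; fixed 39; total 407.
{North, South, East, West}: service 368 + fixed 46 = 414
{North, South, West}: York→West 69, Farrow→North 120, Vance→South 28, Quay→West 91, Largo→South 105. Service 413; fixed 38; total 451.
{North}: service 886 + fixed 7 = 893
(All 15 nonempty subsets were checked; South, East and West is lowest.)

Minimum total cost: 407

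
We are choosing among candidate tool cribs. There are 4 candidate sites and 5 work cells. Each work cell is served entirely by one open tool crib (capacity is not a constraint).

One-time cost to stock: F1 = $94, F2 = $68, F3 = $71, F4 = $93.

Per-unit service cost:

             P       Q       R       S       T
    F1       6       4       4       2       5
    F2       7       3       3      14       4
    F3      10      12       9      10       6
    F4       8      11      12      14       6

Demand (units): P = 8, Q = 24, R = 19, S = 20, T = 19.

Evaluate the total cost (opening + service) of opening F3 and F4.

Total cost: 977

Each work cell is assigned to its cheapest site among the open ones.
{F3, F4}: P→F4 8·8=64, Q→F4 11·24=264, R→F3 9·19=171, S→F3 10·20=200, T→F3 6·19=114. Service 813; fixed 164; total 977.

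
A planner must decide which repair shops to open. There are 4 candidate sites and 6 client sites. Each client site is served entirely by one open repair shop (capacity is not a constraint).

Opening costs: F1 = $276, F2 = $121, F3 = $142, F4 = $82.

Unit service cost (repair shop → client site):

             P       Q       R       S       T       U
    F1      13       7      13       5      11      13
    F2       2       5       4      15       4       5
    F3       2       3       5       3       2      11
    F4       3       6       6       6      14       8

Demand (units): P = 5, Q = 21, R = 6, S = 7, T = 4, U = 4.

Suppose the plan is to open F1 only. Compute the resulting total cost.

Total cost: 697

Each client site is assigned to its cheapest site among the open ones.
{F1}: P→F1 13·5=65, Q→F1 7·21=147, R→F1 13·6=78, S→F1 5·7=35, T→F1 11·4=44, U→F1 13·4=52. Service 421; fixed 276; total 697.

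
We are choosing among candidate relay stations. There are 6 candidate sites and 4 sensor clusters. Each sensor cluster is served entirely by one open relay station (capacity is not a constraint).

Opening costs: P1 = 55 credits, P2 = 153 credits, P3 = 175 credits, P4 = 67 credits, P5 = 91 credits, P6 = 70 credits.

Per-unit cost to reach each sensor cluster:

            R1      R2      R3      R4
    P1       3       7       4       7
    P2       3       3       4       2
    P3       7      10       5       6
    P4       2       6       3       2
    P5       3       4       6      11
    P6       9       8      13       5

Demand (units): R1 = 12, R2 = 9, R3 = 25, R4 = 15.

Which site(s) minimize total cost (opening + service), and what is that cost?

For any fixed open set, each sensor cluster goes to its cheapest open site; total = fixed + service.
{P4}: R1→P4 2·12=24, R2→P4 6·9=54, R3→P4 3·25=75, R4→P4 2·15=30. Service 183; fixed 67; total 250.
{P1, P4}: R1→P4 2·12=24, R2→P4 6·9=54, R3→P4 3·25=75, R4→P4 2·15=30. Service 183; fixed 122; total 305.
{P4, P6}: service 183 + fixed 137 = 320
{P1, P2, P3, P4, P5, P6}: service 156 + fixed 611 = 767
No other subset beats 250.

Open P4 only; minimum total cost 250.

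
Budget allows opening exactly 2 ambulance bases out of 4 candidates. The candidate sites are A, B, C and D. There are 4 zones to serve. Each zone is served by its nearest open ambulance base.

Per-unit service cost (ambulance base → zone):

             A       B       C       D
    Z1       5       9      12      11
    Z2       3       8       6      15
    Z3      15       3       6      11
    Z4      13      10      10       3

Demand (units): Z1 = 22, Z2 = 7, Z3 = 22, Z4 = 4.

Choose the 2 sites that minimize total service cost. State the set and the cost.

Choose A and B; total service cost 237.

With exactly 2 open, each zone uses its cheapest among the chosen.
{A, B}: Z1→A 5·22=110, Z2→A 3·7=21, Z3→B 3·22=66, Z4→B 10·4=40. Service cost 237.
{A, C}: service cost 303
{B, D}: service cost 332
Among all 6 size-2 choices, {A, B} is lowest.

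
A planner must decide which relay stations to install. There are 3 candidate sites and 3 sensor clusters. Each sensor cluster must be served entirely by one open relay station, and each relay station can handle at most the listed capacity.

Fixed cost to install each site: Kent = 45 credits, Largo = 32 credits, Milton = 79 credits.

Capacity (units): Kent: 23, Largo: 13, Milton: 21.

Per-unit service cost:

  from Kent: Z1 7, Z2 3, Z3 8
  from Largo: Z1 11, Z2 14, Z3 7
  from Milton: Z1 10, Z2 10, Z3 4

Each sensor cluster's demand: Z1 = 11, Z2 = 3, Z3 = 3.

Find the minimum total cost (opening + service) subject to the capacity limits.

Open {Kent}: Z1→Kent 7·11=77, Z2→Kent 3·3=9, Z3→Kent 8·3=24.
Loads: Kent carries 17/23. Service 110; fixed 45; total 155.
Next best feasible plan costs 184.

Minimum total cost: 155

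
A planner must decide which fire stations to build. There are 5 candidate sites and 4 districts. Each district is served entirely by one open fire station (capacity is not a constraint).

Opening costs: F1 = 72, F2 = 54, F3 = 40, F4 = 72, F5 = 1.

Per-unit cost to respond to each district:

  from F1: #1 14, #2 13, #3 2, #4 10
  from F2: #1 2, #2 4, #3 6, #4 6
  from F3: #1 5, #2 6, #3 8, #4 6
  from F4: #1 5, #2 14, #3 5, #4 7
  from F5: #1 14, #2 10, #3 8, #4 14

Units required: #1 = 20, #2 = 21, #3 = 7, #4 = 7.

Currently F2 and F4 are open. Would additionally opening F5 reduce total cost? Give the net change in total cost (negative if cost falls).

Current service cost with {F2, F4}: 201.
Adding F5: each district re-picks its cheapest; new service cost 201, saving 0.
Extra fixed cost: 1. Net change = 1 − 0 = 1.
(Totals: 327 → 328.)

No — net change +1 (cost rises by 1).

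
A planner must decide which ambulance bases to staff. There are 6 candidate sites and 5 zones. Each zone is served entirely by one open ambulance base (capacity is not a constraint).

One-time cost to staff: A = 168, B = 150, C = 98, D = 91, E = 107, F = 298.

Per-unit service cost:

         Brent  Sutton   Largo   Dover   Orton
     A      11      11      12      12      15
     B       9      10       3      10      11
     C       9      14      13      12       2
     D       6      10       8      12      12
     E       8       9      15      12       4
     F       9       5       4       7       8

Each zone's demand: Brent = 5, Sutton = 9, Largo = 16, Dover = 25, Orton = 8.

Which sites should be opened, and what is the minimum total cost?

Open B only; minimum total cost 671.

For any fixed open set, each zone goes to its cheapest open site; total = fixed + service.
{B}: Brent→B 9·5=45, Sutton→B 10·9=90, Largo→B 3·16=48, Dover→B 10·25=250, Orton→B 11·8=88. Service 521; fixed 150; total 671.
{F}: service 393 + fixed 298 = 691
{B, C}: Brent→B 9·5=45, Sutton→B 10·9=90, Largo→B 3·16=48, Dover→B 10·25=250, Orton→C 2·8=16. Service 449; fixed 248; total 697.
{A, B, C, D, E, F}: Brent→D 6·5=30, Sutton→F 5·9=45, Largo→B 3·16=48, Dover→F 7·25=175, Orton→C 2·8=16. Service 314; fixed 912; total 1226.
No other subset beats 671.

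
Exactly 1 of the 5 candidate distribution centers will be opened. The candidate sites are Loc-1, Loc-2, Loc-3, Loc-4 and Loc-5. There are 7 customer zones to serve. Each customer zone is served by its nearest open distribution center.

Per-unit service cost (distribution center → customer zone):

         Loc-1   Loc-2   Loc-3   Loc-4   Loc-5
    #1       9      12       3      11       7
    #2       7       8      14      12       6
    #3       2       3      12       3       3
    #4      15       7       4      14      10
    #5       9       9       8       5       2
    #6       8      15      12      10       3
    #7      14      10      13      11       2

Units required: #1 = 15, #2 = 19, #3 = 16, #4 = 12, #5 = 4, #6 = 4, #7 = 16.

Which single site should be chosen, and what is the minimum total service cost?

With exactly 1 open, each customer zone uses its cheapest among the chosen.
{Loc-5}: #1→Loc-5 7·15=105, #2→Loc-5 6·19=114, #3→Loc-5 3·16=48, #4→Loc-5 10·12=120, #5→Loc-5 2·4=8, #6→Loc-5 3·4=12, #7→Loc-5 2·16=32. Service cost 439.
{Loc-2}: service cost 720
{Loc-1}: service cost 772
Among all 5 size-1 choices, {Loc-5} is lowest.

Choose Loc-5 only; total service cost 439.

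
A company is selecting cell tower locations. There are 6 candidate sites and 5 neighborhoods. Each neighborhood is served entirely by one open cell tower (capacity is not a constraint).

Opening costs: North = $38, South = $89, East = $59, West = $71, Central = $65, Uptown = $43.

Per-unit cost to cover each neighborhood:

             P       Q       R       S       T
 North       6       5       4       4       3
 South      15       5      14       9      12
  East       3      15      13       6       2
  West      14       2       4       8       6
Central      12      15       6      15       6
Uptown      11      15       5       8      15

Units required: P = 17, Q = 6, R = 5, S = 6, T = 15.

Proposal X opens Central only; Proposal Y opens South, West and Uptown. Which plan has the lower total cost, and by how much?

Proposal X: {Central}: P→Central 12·17=204, Q→Central 15·6=90, R→Central 6·5=30, S→Central 15·6=90, T→Central 6·15=90. Service 504; fixed 65; total 569.
Proposal Y: {South, West, Uptown}: P→Uptown 11·17=187, Q→West 2·6=12, R→West 4·5=20, S→West 8·6=48, T→West 6·15=90. Service 357; fixed 203; total 560.
Difference: |569 − 560| = 9.

Proposal Y is cheaper by 9.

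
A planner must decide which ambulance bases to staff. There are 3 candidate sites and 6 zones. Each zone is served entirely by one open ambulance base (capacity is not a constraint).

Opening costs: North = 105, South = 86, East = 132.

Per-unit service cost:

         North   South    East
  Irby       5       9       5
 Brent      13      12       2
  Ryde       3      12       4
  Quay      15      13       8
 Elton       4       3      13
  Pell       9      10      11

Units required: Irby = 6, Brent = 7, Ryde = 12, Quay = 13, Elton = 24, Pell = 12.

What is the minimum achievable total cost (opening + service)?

Minimum total cost: 606

For any fixed open set, each zone goes to its cheapest open site; total = fixed + service.
{South, East}: Irby→East 5·6=30, Brent→East 2·7=14, Ryde→East 4·12=48, Quay→East 8·13=104, Elton→South 3·24=72, Pell→South 10·12=120. Service 388; fixed 218; total 606.
{North, East}: Irby→North 5·6=30, Brent→East 2·7=14, Ryde→North 3·12=36, Quay→East 8·13=104, Elton→North 4·24=96, Pell→North 9·12=108. Service 388; fixed 237; total 625.
{North}: service 556 + fixed 105 = 661
{North, South, East}: Irby→North 5·6=30, Brent→East 2·7=14, Ryde→North 3·12=36, Quay→East 8·13=104, Elton→South 3·24=72, Pell→North 9·12=108. Service 364; fixed 323; total 687.
(All 7 nonempty subsets were checked; South and East is lowest.)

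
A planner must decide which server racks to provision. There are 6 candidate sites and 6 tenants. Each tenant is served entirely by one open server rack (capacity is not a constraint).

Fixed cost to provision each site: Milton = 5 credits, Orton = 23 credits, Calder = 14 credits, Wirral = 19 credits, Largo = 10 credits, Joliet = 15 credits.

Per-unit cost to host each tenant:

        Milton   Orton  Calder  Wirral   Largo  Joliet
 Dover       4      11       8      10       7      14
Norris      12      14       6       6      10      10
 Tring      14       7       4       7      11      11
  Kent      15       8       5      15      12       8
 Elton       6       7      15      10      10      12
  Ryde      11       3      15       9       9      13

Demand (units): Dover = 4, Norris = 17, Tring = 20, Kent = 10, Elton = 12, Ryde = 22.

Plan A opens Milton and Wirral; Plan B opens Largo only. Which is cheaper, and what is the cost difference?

Plan A is cheaper by 164.

Plan A: {Milton, Wirral}: Dover→Milton 4·4=16, Norris→Wirral 6·17=102, Tring→Wirral 7·20=140, Kent→Milton 15·10=150, Elton→Milton 6·12=72, Ryde→Wirral 9·22=198. Service 678; fixed 24; total 702.
Plan B: {Largo}: Dover→Largo 7·4=28, Norris→Largo 10·17=170, Tring→Largo 11·20=220, Kent→Largo 12·10=120, Elton→Largo 10·12=120, Ryde→Largo 9·22=198. Service 856; fixed 10; total 866.
Difference: |702 − 866| = 164.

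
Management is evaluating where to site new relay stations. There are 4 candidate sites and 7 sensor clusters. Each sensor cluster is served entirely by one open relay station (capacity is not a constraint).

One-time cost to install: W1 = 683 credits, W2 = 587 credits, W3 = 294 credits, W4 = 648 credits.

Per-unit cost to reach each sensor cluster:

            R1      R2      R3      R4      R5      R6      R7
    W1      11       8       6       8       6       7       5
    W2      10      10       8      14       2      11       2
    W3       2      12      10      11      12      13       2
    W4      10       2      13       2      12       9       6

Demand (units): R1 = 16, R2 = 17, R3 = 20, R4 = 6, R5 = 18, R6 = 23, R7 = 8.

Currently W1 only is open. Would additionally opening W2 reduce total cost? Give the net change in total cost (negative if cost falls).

No — net change +475 (cost rises by 475).

Current service cost with {W1}: 789.
Adding W2: each sensor cluster re-picks its cheapest; new service cost 677, saving 112.
Extra fixed cost: 587. Net change = 587 − 112 = 475.
(Totals: 1472 → 1947.)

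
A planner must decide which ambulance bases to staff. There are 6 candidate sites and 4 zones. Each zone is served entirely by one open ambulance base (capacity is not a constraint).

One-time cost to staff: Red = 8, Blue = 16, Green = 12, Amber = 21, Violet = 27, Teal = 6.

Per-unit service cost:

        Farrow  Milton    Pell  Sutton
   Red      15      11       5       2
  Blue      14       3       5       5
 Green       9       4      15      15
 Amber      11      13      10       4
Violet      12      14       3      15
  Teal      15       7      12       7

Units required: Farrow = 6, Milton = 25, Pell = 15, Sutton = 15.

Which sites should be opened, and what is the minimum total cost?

Open Red, Blue, Green and Violet; minimum total cost 267.

For any fixed open set, each zone goes to its cheapest open site; total = fixed + service.
{Red, Blue, Green, Violet}: Farrow→Green 9·6=54, Milton→Blue 3·25=75, Pell→Violet 3·15=45, Sutton→Red 2·15=30. Service 204; fixed 63; total 267.
{Red, Blue, Green}: Farrow→Green 9·6=54, Milton→Blue 3·25=75, Pell→Red 5·15=75, Sutton→Red 2·15=30. Service 234; fixed 36; total 270.
{Red, Blue, Green, Violet, Teal}: service 204 + fixed 69 = 273
{Red, Blue, Green, Amber, Violet, Teal}: service 204 + fixed 90 = 294
No other subset beats 267.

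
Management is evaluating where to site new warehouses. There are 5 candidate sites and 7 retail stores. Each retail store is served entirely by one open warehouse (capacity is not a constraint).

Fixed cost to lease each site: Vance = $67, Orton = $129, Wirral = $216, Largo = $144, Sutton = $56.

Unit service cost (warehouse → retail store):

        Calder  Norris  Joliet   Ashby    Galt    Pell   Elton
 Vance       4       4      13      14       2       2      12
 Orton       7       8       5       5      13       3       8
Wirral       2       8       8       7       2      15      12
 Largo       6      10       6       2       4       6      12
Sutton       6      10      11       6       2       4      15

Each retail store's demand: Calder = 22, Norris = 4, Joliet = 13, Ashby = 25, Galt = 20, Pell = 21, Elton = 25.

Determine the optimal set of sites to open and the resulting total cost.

For any fixed open set, each retail store goes to its cheapest open site; total = fixed + service.
{Vance, Orton}: Calder→Vance 4·22=88, Norris→Vance 4·4=16, Joliet→Orton 5·13=65, Ashby→Orton 5·25=125, Galt→Vance 2·20=40, Pell→Vance 2·21=42, Elton→Orton 8·25=200. Service 576; fixed 196; total 772.
{Vance, Largo}: service 614 + fixed 211 = 825
{Vance, Orton, Sutton}: Calder→Vance 4·22=88, Norris→Vance 4·4=16, Joliet→Orton 5·13=65, Ashby→Orton 5·25=125, Galt→Vance 2·20=40, Pell→Vance 2·21=42, Elton→Orton 8·25=200. Service 576; fixed 252; total 828.
{Vance, Orton, Wirral, Largo, Sutton}: service 457 + fixed 612 = 1069
No other subset beats 772.

Open Vance and Orton; minimum total cost 772.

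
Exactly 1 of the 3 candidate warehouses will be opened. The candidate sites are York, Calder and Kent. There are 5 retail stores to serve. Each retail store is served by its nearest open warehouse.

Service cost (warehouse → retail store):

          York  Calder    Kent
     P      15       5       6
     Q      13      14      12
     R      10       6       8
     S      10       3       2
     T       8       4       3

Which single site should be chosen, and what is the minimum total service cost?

Choose Kent only; total service cost 31.

With exactly 1 open, each retail store uses its cheapest among the chosen.
{Kent}: P→Kent 6, Q→Kent 12, R→Kent 8, S→Kent 2, T→Kent 3. Service cost 31.
{Calder}: service cost 32
{York}: service cost 56
Among all 3 size-1 choices, {Kent} is lowest.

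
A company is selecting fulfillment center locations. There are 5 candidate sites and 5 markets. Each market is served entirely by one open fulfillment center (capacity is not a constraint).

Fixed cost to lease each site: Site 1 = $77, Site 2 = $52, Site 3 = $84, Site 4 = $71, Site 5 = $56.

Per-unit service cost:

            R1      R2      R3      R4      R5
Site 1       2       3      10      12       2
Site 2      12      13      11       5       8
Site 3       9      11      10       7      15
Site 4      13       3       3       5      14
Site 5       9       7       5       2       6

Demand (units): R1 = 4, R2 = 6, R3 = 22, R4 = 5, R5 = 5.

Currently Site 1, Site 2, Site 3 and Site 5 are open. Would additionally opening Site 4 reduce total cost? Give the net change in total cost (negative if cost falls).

Current service cost with {Site 1, Site 2, Site 3, Site 5}: 156.
Adding Site 4: each market re-picks its cheapest; new service cost 112, saving 44.
Extra fixed cost: 71. Net change = 71 − 44 = 27.
(Totals: 425 → 452.)

No — net change +27 (cost rises by 27).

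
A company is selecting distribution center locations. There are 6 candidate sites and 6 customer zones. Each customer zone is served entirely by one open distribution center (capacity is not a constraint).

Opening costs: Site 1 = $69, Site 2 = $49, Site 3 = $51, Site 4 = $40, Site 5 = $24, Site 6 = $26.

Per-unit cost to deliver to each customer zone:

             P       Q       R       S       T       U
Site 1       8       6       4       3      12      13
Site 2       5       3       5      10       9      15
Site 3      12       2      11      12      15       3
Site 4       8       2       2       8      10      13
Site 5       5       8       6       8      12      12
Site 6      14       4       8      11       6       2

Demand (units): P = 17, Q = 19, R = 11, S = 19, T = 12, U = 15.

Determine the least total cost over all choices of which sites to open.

Minimum total cost: 463

For any fixed open set, each customer zone goes to its cheapest open site; total = fixed + service.
{Site 1, Site 4, Site 5, Site 6}: P→Site 5 5·17=85, Q→Site 4 2·19=38, R→Site 4 2·11=22, S→Site 1 3·19=57, T→Site 6 6·12=72, U→Site 6 2·15=30. Service 304; fixed 159; total 463.
{Site 1, Site 5, Site 6}: service 364 + fixed 119 = 483
{Site 1, Site 2, Site 4, Site 6}: service 304 + fixed 184 = 488
{Site 1, Site 2, Site 3, Site 4, Site 5, Site 6}: service 304 + fixed 259 = 563
No other subset beats 463.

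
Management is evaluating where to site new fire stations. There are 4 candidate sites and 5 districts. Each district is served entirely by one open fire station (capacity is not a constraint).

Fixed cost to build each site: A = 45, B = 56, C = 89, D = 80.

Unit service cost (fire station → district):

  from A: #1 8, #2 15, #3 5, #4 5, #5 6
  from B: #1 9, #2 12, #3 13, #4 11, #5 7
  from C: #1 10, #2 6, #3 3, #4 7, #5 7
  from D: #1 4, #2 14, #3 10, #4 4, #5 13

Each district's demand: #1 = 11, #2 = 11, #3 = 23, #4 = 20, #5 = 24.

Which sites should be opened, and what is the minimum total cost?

Open C and D; minimum total cost 596.

For any fixed open set, each district goes to its cheapest open site; total = fixed + service.
{C, D}: #1→D 4·11=44, #2→C 6·11=66, #3→C 3·23=69, #4→D 4·20=80, #5→C 7·24=168. Service 427; fixed 169; total 596.
{A, C}: #1→A 8·11=88, #2→C 6·11=66, #3→C 3·23=69, #4→A 5·20=100, #5→A 6·24=144. Service 467; fixed 134; total 601.
{A, C, D}: service 403 + fixed 214 = 617
{A, B, C, D}: service 403 + fixed 270 = 673
No other subset beats 596.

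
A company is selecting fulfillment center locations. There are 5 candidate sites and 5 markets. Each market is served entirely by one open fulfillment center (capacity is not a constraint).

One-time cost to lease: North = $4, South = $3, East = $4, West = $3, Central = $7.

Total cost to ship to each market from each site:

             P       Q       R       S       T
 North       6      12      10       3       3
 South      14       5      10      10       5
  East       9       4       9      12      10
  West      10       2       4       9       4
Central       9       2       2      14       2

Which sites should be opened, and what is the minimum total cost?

For any fixed open set, each market goes to its cheapest open site; total = fixed + service.
{North, West}: P→North 6, Q→West 2, R→West 4, S→North 3, T→North 3. Service 18; fixed 7; total 25.
{North, Central}: P→North 6, Q→Central 2, R→Central 2, S→North 3, T→Central 2. Service 15; fixed 11; total 26.
{North, South, West}: service 18 + fixed 10 = 28
{North, South, East, West, Central}: service 15 + fixed 21 = 36
No other subset beats 25.

Open North and West; minimum total cost 25.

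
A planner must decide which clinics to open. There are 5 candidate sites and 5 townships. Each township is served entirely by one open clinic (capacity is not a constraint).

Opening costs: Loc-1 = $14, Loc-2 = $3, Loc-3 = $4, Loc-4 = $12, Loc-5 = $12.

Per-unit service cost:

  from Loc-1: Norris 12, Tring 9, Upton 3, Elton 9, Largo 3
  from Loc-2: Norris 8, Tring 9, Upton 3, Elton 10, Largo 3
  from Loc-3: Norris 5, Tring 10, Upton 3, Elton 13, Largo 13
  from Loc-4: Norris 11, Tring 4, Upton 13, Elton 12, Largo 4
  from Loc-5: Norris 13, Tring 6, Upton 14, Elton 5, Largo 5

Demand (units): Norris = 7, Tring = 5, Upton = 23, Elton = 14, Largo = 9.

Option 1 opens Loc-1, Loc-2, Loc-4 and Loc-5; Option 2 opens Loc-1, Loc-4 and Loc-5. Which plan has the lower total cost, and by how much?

Option 1 is cheaper by 18.

Option 1: {Loc-1, Loc-2, Loc-4, Loc-5}: Norris→Loc-2 8·7=56, Tring→Loc-4 4·5=20, Upton→Loc-1 3·23=69, Elton→Loc-5 5·14=70, Largo→Loc-1 3·9=27. Service 242; fixed 41; total 283.
Option 2: {Loc-1, Loc-4, Loc-5}: Norris→Loc-4 11·7=77, Tring→Loc-4 4·5=20, Upton→Loc-1 3·23=69, Elton→Loc-5 5·14=70, Largo→Loc-1 3·9=27. Service 263; fixed 38; total 301.
Difference: |283 − 301| = 18.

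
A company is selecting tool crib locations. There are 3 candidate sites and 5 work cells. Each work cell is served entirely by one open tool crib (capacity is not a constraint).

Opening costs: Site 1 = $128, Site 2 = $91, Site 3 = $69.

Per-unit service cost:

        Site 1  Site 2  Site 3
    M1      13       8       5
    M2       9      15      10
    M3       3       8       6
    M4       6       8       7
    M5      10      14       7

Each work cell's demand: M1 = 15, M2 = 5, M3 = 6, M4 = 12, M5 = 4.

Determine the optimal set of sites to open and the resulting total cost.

Open Site 3 only; minimum total cost 342.

For any fixed open set, each work cell goes to its cheapest open site; total = fixed + service.
{Site 3}: M1→Site 3 5·15=75, M2→Site 3 10·5=50, M3→Site 3 6·6=36, M4→Site 3 7·12=84, M5→Site 3 7·4=28. Service 273; fixed 69; total 342.
{Site 2, Site 3}: M1→Site 3 5·15=75, M2→Site 3 10·5=50, M3→Site 3 6·6=36, M4→Site 3 7·12=84, M5→Site 3 7·4=28. Service 273; fixed 160; total 433.
{Site 1, Site 3}: M1→Site 3 5·15=75, M2→Site 1 9·5=45, M3→Site 1 3·6=18, M4→Site 1 6·12=72, M5→Site 3 7·4=28. Service 238; fixed 197; total 435.
{Site 1, Site 2, Site 3}: M1→Site 3 5·15=75, M2→Site 1 9·5=45, M3→Site 1 3·6=18, M4→Site 1 6·12=72, M5→Site 3 7·4=28. Service 238; fixed 288; total 526.
(All 7 nonempty subsets were checked; Site 3 only is lowest.)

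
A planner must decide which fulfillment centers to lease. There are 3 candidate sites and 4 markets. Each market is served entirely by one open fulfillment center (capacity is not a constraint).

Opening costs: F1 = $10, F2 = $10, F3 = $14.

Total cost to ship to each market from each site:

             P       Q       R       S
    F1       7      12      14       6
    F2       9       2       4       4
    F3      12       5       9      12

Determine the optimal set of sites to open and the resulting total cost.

Open F2 only; minimum total cost 29.

For any fixed open set, each market goes to its cheapest open site; total = fixed + service.
{F2}: P→F2 9, Q→F2 2, R→F2 4, S→F2 4. Service 19; fixed 10; total 29.
{F1, F2}: P→F1 7, Q→F2 2, R→F2 4, S→F2 4. Service 17; fixed 20; total 37.
{F2, F3}: P→F2 9, Q→F2 2, R→F2 4, S→F2 4. Service 19; fixed 24; total 43.
{F1, F2, F3}: P→F1 7, Q→F2 2, R→F2 4, S→F2 4. Service 17; fixed 34; total 51.
No other subset beats 29.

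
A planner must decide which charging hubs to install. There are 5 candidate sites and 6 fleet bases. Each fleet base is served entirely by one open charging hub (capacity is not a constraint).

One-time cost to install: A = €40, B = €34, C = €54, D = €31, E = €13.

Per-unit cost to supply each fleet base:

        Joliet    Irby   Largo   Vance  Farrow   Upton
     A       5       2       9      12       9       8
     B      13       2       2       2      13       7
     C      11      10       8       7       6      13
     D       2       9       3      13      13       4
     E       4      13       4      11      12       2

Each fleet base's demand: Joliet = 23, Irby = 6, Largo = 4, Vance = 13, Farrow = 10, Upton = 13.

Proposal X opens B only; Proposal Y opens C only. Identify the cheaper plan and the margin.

Proposal X: {B}: Joliet→B 13·23=299, Irby→B 2·6=12, Largo→B 2·4=8, Vance→B 2·13=26, Farrow→B 13·10=130, Upton→B 7·13=91. Service 566; fixed 34; total 600.
Proposal Y: {C}: Joliet→C 11·23=253, Irby→C 10·6=60, Largo→C 8·4=32, Vance→C 7·13=91, Farrow→C 6·10=60, Upton→C 13·13=169. Service 665; fixed 54; total 719.
Difference: |600 − 719| = 119.

Proposal X is cheaper by 119.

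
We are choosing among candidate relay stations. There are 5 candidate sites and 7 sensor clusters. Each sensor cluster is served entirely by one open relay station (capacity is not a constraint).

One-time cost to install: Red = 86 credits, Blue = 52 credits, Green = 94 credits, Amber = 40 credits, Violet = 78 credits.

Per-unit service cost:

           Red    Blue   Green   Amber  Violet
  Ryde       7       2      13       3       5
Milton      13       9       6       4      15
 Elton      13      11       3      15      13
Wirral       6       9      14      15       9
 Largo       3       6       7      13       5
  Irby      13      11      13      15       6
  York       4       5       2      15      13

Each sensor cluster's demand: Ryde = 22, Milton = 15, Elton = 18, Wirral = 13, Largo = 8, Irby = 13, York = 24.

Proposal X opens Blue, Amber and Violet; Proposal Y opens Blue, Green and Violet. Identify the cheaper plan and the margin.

Proposal X: {Blue, Amber, Violet}: Ryde→Blue 2·22=44, Milton→Amber 4·15=60, Elton→Blue 11·18=198, Wirral→Blue 9·13=117, Largo→Violet 5·8=40, Irby→Violet 6·13=78, York→Blue 5·24=120. Service 657; fixed 170; total 827.
Proposal Y: {Blue, Green, Violet}: Ryde→Blue 2·22=44, Milton→Green 6·15=90, Elton→Green 3·18=54, Wirral→Blue 9·13=117, Largo→Violet 5·8=40, Irby→Violet 6·13=78, York→Green 2·24=48. Service 471; fixed 224; total 695.
Difference: |827 − 695| = 132.

Proposal Y is cheaper by 132.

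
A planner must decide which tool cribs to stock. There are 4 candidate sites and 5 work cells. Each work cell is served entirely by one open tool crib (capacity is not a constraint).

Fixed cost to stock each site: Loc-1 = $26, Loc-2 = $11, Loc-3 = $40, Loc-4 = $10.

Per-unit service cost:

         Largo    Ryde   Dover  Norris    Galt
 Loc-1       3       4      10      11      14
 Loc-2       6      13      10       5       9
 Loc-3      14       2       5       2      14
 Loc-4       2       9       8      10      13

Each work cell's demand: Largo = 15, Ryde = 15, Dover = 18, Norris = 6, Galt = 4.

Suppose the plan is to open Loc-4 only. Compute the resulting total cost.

Each work cell is assigned to its cheapest site among the open ones.
{Loc-4}: Largo→Loc-4 2·15=30, Ryde→Loc-4 9·15=135, Dover→Loc-4 8·18=144, Norris→Loc-4 10·6=60, Galt→Loc-4 13·4=52. Service 421; fixed 10; total 431.

Total cost: 431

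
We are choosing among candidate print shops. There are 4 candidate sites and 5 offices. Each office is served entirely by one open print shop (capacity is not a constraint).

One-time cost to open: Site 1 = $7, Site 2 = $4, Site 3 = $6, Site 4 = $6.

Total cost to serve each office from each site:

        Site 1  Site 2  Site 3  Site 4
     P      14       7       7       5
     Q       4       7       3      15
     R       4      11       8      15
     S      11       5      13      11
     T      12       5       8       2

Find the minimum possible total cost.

For any fixed open set, each office goes to its cheapest open site; total = fixed + service.
{Site 1, Site 2}: P→Site 2 7, Q→Site 1 4, R→Site 1 4, S→Site 2 5, T→Site 2 5. Service 25; fixed 11; total 36.
{Site 1, Site 2, Site 4}: P→Site 4 5, Q→Site 1 4, R→Site 1 4, S→Site 2 5, T→Site 4 2. Service 20; fixed 17; total 37.
{Site 2, Site 3}: P→Site 2 7, Q→Site 3 3, R→Site 3 8, S→Site 2 5, T→Site 2 5. Service 28; fixed 10; total 38.
{Site 1, Site 2, Site 3, Site 4}: service 19 + fixed 23 = 42
No other subset beats 36.

Minimum total cost: 36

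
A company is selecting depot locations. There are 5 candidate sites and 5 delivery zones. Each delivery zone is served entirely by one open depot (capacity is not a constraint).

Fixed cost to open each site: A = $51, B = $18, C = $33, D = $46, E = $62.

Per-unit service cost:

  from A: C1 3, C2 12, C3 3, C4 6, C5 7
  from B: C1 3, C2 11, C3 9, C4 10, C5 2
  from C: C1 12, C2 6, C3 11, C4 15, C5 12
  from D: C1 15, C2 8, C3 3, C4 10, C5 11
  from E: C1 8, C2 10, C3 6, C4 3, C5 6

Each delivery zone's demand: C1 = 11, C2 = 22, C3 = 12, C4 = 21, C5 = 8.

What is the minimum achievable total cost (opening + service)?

For any fixed open set, each delivery zone goes to its cheapest open site; total = fixed + service.
{B, C, E}: C1→B 3·11=33, C2→C 6·22=132, C3→E 6·12=72, C4→E 3·21=63, C5→B 2·8=16. Service 316; fixed 113; total 429.
{B, C, D, E}: C1→B 3·11=33, C2→C 6·22=132, C3→D 3·12=36, C4→E 3·21=63, C5→B 2·8=16. Service 280; fixed 159; total 439.
{A, B, C, E}: service 280 + fixed 164 = 444
{A, B, C, D, E}: service 280 + fixed 210 = 490
No other subset beats 429.

Minimum total cost: 429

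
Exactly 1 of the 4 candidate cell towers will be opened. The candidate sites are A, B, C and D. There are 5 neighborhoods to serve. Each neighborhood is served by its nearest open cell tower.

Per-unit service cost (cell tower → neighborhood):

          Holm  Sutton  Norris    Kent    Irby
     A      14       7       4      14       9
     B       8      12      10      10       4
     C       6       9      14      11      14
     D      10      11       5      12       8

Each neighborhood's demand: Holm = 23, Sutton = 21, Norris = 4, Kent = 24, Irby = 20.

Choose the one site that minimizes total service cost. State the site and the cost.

With exactly 1 open, each neighborhood uses its cheapest among the chosen.
{B}: Holm→B 8·23=184, Sutton→B 12·21=252, Norris→B 10·4=40, Kent→B 10·24=240, Irby→B 4·20=80. Service cost 796.
{C}: service cost 927
{D}: service cost 929
Among all 4 size-1 choices, {B} is lowest.

Choose B only; total service cost 796.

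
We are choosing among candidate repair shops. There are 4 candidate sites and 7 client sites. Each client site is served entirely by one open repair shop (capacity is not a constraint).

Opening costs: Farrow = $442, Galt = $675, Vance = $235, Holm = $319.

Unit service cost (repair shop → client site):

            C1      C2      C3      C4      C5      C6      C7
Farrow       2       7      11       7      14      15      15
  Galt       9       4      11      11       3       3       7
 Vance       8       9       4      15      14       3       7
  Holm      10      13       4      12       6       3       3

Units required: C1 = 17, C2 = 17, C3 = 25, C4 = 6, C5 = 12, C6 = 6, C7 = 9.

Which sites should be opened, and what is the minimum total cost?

Open Vance only; minimum total cost 963.

For any fixed open set, each client site goes to its cheapest open site; total = fixed + service.
{Vance}: C1→Vance 8·17=136, C2→Vance 9·17=153, C3→Vance 4·25=100, C4→Vance 15·6=90, C5→Vance 14·12=168, C6→Vance 3·6=18, C7→Vance 7·9=63. Service 728; fixed 235; total 963.
{Holm}: C1→Holm 10·17=170, C2→Holm 13·17=221, C3→Holm 4·25=100, C4→Holm 12·6=72, C5→Holm 6·12=72, C6→Holm 3·6=18, C7→Holm 3·9=27. Service 680; fixed 319; total 999.
{Vance, Holm}: service 578 + fixed 554 = 1132
{Farrow, Galt, Vance, Holm}: C1→Farrow 2·17=34, C2→Galt 4·17=68, C3→Vance 4·25=100, C4→Farrow 7·6=42, C5→Galt 3·12=36, C6→Galt 3·6=18, C7→Holm 3·9=27. Service 325; fixed 1671; total 1996.
No other subset beats 963.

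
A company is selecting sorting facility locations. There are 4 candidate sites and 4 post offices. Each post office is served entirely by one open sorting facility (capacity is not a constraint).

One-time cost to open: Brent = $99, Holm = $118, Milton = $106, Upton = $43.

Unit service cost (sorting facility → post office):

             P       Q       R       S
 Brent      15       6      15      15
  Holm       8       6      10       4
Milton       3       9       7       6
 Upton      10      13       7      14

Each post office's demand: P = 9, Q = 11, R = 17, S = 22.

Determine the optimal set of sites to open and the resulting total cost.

Open Milton only; minimum total cost 483.

For any fixed open set, each post office goes to its cheapest open site; total = fixed + service.
{Milton}: P→Milton 3·9=27, Q→Milton 9·11=99, R→Milton 7·17=119, S→Milton 6·22=132. Service 377; fixed 106; total 483.
{Holm, Upton}: service 345 + fixed 161 = 506
{Holm}: P→Holm 8·9=72, Q→Holm 6·11=66, R→Holm 10·17=170, S→Holm 4·22=88. Service 396; fixed 118; total 514.
{Brent, Holm, Milton, Upton}: service 300 + fixed 366 = 666
No other subset beats 483.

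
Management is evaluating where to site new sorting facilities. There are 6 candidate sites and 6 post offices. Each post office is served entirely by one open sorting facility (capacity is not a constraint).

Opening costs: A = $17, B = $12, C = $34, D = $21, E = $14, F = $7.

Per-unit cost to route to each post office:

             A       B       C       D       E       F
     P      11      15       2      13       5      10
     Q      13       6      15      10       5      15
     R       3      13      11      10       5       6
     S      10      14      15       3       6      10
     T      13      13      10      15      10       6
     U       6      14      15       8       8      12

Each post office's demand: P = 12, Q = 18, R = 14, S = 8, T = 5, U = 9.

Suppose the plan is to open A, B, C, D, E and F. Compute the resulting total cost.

Each post office is assigned to its cheapest site among the open ones.
{A, B, C, D, E, F}: P→C 2·12=24, Q→E 5·18=90, R→A 3·14=42, S→D 3·8=24, T→F 6·5=30, U→A 6·9=54. Service 264; fixed 105; total 369.

Total cost: 369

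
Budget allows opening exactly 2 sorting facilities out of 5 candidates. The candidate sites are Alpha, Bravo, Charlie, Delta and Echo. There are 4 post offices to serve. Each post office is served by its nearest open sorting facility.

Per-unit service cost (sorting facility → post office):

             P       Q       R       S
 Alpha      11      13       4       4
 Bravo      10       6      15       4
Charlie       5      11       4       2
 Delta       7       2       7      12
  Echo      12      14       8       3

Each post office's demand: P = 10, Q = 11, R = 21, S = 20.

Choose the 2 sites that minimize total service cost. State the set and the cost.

With exactly 2 open, each post office uses its cheapest among the chosen.
{Charlie, Delta}: P→Charlie 5·10=50, Q→Delta 2·11=22, R→Charlie 4·21=84, S→Charlie 2·20=40. Service cost 196.
{Bravo, Charlie}: service cost 240
{Alpha, Delta}: service cost 256
Among all 10 size-2 choices, {Charlie, Delta} is lowest.

Choose Charlie and Delta; total service cost 196.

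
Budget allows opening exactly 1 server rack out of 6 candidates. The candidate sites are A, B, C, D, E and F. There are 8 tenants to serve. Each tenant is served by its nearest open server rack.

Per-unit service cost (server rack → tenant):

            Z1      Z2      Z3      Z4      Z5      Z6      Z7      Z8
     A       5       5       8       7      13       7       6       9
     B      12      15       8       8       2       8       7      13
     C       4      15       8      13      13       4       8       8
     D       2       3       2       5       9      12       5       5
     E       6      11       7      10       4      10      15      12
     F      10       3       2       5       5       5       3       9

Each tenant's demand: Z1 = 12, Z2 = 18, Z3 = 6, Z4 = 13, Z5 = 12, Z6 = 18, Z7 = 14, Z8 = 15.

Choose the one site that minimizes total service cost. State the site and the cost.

With exactly 1 open, each tenant uses its cheapest among the chosen.
{F}: Z1→F 10·12=120, Z2→F 3·18=54, Z3→F 2·6=12, Z4→F 5·13=65, Z5→F 5·12=60, Z6→F 5·18=90, Z7→F 3·14=42, Z8→F 9·15=135. Service cost 578.
{D}: service cost 624
{A}: service cost 790
Among all 6 size-1 choices, {F} is lowest.

Choose F only; total service cost 578.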